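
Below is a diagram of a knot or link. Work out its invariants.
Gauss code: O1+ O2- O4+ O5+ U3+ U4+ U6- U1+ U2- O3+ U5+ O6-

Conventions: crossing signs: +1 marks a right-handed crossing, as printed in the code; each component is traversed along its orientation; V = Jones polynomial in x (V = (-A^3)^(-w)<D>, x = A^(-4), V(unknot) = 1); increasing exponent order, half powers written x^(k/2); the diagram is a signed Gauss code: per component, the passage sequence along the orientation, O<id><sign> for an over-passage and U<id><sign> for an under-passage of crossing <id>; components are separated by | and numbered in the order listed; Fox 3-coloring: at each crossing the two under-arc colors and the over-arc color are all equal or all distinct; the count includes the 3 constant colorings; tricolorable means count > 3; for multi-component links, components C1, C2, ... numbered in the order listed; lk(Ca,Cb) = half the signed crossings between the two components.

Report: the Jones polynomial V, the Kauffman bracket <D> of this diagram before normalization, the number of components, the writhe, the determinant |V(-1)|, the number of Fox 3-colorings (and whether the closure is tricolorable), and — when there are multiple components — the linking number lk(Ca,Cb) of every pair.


V(x) = 1
bracket: A^6, w = +2
1 component, writhe +2, over 6 crossings
det 1, colorings 3 of 3^6 — not tricolorable
observation: w = +2 shifts under R1 moves; the (-A^3)^(-2) factor cancels that in V


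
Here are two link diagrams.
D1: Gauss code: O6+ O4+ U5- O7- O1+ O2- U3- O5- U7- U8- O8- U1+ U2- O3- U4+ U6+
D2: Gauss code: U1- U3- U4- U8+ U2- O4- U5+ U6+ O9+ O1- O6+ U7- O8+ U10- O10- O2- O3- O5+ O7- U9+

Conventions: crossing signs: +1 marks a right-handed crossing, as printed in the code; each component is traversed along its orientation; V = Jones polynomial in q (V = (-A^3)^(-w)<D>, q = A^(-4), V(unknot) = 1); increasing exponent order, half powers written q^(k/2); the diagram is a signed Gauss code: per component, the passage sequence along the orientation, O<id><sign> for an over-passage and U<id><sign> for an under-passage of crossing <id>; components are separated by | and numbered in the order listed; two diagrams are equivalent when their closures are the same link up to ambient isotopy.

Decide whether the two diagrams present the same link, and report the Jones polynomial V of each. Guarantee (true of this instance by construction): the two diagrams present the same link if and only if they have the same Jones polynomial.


equivalent: no
D1 (bracket A^-2 + A^6 - A^10; 8 crossings at w = -2): V = -q^-4 + q^-3 + q^-1
D2 (bracket A^-6; 10 crossings at w = -2): V = 1
key observation: comparing 2 Jones polynomials yields 2 groups


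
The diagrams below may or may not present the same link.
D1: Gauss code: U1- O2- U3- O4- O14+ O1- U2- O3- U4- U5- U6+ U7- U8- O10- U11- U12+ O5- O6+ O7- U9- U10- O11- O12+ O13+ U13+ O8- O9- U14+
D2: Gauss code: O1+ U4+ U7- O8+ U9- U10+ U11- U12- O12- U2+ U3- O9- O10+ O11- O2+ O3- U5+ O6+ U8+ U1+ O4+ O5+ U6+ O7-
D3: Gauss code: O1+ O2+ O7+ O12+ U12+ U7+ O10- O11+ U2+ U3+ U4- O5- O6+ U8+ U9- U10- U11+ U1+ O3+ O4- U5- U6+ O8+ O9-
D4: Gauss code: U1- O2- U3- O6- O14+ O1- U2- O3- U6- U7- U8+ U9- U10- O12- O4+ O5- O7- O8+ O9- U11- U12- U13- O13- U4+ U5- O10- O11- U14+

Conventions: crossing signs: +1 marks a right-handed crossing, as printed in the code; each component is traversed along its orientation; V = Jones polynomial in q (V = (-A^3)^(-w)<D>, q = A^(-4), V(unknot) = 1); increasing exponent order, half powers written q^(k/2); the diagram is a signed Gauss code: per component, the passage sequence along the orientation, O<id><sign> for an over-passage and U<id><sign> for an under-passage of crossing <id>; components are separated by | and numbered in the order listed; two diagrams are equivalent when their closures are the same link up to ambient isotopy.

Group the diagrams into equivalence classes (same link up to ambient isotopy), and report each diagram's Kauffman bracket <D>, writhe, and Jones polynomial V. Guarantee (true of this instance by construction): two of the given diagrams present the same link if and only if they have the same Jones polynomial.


grouping into links: {D1, D4} | {D2} | {D3}
V(D1) = q^-8 - 2q^-7 + q^-6 - 2q^-5 + 2q^-4 + q^-2  (w -6, c 14, <D> = A^-10 + 2A^-2 - 2A^2 + A^6 - 2A^10 + A^14)
D2 (bracket -A^-18 + A^-14 - A^-10 + 2A^-6 - A^-2 + A^2; 12 crossings at w = +2): V = q - q^2 + 2q^3 - q^4 + q^5 - q^6
V(D3) = 1  [12 crossings, <D> = A^12, w = +4]
D4 (bracket A^-16 + 2A^-8 - 2A^-4 + 1 - 2A^4 + A^8; 14 crossings at w = -8): V = q^-8 - 2q^-7 + q^-6 - 2q^-5 + 2q^-4 + q^-2
key observation: comparing 4 Jones polynomials yields 3 groups


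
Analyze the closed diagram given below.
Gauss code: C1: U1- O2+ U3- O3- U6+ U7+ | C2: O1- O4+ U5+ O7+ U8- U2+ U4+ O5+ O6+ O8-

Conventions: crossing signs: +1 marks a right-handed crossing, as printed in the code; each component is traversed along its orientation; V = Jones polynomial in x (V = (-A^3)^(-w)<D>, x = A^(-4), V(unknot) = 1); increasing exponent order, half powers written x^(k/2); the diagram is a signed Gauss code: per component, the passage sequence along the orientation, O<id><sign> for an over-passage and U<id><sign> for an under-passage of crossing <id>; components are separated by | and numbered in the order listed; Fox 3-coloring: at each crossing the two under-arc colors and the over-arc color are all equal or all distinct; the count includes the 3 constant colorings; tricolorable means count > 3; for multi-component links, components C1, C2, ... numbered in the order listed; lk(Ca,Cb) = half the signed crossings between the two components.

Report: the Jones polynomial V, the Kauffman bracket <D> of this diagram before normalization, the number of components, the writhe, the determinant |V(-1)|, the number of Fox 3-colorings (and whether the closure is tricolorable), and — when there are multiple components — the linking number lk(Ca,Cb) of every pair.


V(x) = -x^(1/2) - x^(5/2)
bracket: -A^-4 - A^4, w = +2
2 components, writhe +2, over 8 crossings
lk(C1,C2) = +1
det 2, colorings 3 of 3^8 — not tricolorable
observation: summing lk over 1 pair gives +1


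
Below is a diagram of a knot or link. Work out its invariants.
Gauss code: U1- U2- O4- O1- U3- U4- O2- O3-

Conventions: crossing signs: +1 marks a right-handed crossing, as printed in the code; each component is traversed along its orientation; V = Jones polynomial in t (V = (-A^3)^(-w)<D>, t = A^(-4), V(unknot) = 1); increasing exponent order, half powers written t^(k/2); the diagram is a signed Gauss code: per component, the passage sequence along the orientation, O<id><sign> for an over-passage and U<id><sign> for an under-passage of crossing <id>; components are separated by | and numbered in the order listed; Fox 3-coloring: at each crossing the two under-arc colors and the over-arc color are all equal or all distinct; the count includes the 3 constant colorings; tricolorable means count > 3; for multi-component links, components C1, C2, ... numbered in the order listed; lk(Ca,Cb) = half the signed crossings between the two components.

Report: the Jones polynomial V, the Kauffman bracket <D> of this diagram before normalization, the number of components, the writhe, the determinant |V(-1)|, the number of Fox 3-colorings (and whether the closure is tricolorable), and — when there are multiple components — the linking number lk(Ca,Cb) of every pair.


V(t) = -t^-4 + t^-3 + t^-1
bracket: A^-8 + 1 - A^4, w = -4
1 component, writhe -4, over 4 crossings
det 3, colorings 9 of 3^4 — tricolorable
observation: det 3 = |V(-1)|; divisible by 3, so tricolorable


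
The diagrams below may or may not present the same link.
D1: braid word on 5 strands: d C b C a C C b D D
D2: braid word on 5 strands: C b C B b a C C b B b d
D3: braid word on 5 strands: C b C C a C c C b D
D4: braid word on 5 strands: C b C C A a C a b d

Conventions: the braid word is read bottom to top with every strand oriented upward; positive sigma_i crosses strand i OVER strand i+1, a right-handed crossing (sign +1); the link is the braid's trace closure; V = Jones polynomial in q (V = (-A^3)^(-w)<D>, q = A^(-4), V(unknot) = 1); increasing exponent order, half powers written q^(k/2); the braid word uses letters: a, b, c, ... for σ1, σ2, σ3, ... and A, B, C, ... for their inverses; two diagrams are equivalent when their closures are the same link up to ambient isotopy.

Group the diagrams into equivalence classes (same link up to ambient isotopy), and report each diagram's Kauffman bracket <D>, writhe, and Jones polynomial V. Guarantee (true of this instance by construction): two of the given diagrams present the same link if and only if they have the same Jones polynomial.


classes: {D1, D2, D3, D4}
V(D1) = q^-5 - 2q^-4 + 2q^-3 - 2q^-2 + 2q^-1 - 1 + q  [10 crossings, <D> = A^-10 - A^-6 + 2A^-2 - 2A^2 + 2A^6 - 2A^10 + A^14, w = -2]
V(D2) = q^-5 - 2q^-4 + 2q^-3 - 2q^-2 + 2q^-1 - 1 + q  (w 0, c 12, <D> = A^-4 - 1 + 2A^4 - 2A^8 + 2A^12 - 2A^16 + A^20)
V(D3) = q^-5 - 2q^-4 + 2q^-3 - 2q^-2 + 2q^-1 - 1 + q  [10 crossings, <D> = A^-10 - A^-6 + 2A^-2 - 2A^2 + 2A^6 - 2A^10 + A^14, w = -2]
V(D4) = q^-5 - 2q^-4 + 2q^-3 - 2q^-2 + 2q^-1 - 1 + q  (w 0, c 10, <D> = A^-4 - 1 + 2A^4 - 2A^8 + 2A^12 - 2A^16 + A^20)
note: all 4 diagrams share one V(q), hence one class


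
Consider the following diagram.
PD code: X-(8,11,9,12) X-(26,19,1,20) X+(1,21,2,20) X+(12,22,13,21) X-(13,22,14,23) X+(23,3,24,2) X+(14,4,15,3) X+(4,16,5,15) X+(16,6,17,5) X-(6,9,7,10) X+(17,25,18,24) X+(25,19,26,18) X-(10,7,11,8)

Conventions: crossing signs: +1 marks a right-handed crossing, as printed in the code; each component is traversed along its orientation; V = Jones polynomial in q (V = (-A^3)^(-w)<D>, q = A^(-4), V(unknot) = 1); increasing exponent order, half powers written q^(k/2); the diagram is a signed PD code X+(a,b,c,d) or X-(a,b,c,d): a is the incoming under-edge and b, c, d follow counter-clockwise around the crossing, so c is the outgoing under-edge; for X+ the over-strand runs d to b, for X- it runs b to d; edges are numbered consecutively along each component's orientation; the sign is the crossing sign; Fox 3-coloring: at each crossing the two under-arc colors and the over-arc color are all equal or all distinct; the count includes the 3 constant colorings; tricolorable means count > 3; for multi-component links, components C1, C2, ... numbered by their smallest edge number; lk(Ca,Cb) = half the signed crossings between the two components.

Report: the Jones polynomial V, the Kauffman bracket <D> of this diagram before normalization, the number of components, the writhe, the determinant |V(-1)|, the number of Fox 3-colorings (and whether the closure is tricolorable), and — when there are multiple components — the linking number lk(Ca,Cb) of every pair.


V(q) = -q^-2 + q^-1 - 2 + 5q - 3q^2 + 5q^3 - 5q^4 + 2q^5 - 2q^6 + q^7
bracket: -A^-19 + 2A^-15 - 2A^-11 + 5A^-7 - 5A^-3 + 3A - 5A^5 + 2A^9 - A^13 + A^17, w = +3
1 component, writhe +3, over 13 crossings
det 27, colorings 81 of 3^13 — tricolorable
observation: w = +3 (over 13 crossings) is diagram-only; (-A^3)^(-3) removes it from V


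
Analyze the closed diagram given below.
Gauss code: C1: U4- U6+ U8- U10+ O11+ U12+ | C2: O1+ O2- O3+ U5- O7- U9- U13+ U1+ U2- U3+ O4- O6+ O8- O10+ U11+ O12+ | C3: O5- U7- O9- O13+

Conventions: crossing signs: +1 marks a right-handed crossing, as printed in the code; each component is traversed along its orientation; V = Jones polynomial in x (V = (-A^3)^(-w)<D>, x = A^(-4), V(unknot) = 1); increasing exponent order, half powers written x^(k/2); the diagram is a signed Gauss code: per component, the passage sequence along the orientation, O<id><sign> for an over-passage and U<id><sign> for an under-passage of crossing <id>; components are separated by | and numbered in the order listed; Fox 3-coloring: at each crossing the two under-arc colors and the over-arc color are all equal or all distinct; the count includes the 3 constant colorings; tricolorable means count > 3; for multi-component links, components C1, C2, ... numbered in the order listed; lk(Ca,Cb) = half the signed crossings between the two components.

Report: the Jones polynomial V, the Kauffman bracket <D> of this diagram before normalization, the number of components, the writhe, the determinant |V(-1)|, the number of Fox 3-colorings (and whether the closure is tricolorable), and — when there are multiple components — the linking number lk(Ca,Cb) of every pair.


V = x^-2 + 2 + x^2
<D> = -A^-5 - 2A^3 - A^11 (w = +1)
3 components over 13 crossings, w = +1
lk(C1,C2): +1
lk(C1,C3) = 0
linking number lk(C2,C3) = -1
3 Fox colorings among 3^13, |V(-1)| = 4: not tricolorable
why: the 3 component pairs carry total linking 0


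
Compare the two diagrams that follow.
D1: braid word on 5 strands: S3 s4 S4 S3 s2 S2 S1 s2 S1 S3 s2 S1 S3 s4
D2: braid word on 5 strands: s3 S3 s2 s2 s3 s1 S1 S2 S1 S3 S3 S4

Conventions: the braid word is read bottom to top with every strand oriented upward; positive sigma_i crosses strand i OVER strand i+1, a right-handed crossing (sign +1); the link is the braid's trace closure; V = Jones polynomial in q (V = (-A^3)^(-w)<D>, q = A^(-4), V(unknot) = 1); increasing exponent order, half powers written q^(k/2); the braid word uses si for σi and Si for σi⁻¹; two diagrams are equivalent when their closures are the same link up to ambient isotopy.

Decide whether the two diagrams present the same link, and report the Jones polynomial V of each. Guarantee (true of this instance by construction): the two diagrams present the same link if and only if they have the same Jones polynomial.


equivalent: no
V(D1) = -q^-9 + 3q^-8 - 5q^-7 + 6q^-6 - 7q^-5 + 7q^-4 - 5q^-3 + 4q^-2 - 2q^-1 + 1  (w -4, c 14, <D> = A^-12 - 2A^-8 + 4A^-4 - 5 + 7A^4 - 7A^8 + 6A^12 - 5A^16 + 3A^20 - A^24)
V(D2) = q^-2 - q^-1 + 1 - q + q^2  (w -2, c 12, <D> = A^-14 - A^-10 + A^-6 - A^-2 + A^2)
why: comparing 2 Jones polynomials yields 2 groups


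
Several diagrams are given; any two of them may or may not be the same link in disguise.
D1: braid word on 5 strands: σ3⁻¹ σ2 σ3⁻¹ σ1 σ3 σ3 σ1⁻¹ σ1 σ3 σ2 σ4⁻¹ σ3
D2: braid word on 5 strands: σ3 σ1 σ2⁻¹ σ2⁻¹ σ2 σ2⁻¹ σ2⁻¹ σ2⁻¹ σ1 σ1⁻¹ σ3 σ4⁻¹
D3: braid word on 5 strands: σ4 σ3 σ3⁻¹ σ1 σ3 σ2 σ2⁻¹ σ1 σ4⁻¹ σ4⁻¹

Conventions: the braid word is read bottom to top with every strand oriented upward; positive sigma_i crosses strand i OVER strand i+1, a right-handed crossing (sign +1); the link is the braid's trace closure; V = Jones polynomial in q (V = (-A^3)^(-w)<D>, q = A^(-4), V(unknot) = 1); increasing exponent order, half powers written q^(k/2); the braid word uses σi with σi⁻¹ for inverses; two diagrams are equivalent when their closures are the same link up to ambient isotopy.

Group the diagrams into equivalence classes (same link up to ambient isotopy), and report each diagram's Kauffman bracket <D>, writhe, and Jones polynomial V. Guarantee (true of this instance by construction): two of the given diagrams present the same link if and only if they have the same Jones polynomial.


equivalence classes: {D1} | {D2} | {D3}
D1 (bracket A^-8 + 2 + A^8; 12 crossings at w = +4): V = q + 2q^3 + q^5
V(D2) = q^-5 - q^-4 + 2q^-3 - q^-2 + 2q^-1 + q  (w -2, c 12, <D> = A^-10 + 2A^-2 - A^2 + 2A^6 - A^10 + A^14)
D3 (bracket A^-6 + A^-2 + A^2 + A^6; 10 crossings at w = +2): V = 1 + q + q^2 + q^3
key observation: 3 values of V(q) split the 3 diagrams


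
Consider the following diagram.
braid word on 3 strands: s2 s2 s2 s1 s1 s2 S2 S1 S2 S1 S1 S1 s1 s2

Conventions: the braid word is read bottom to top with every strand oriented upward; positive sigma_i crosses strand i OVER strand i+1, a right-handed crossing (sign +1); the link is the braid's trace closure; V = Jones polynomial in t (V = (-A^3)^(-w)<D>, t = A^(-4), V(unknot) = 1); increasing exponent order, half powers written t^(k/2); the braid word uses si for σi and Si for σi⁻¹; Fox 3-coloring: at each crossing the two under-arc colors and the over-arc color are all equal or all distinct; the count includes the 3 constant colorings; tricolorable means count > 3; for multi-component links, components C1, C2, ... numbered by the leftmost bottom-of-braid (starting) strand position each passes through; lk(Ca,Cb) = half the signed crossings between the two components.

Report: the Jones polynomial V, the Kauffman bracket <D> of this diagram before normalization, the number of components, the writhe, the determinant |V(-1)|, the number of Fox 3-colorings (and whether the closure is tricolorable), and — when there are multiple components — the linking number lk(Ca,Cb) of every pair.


V(t) = t^-1 - 1 + 2t - 2t^2 + 2t^3 - 2t^4 + t^5
bracket: A^-14 - 2A^-10 + 2A^-6 - 2A^-2 + 2A^2 - A^6 + A^10, w = +2
1 component, writhe +2, over 14 crossings
det 11, colorings 3 of 3^14 — not tricolorable
observation: the word shrinks to σ2 σ2 σ2 σ1 σ2⁻¹ σ1⁻¹ σ1⁻¹ σ2 after cancelling


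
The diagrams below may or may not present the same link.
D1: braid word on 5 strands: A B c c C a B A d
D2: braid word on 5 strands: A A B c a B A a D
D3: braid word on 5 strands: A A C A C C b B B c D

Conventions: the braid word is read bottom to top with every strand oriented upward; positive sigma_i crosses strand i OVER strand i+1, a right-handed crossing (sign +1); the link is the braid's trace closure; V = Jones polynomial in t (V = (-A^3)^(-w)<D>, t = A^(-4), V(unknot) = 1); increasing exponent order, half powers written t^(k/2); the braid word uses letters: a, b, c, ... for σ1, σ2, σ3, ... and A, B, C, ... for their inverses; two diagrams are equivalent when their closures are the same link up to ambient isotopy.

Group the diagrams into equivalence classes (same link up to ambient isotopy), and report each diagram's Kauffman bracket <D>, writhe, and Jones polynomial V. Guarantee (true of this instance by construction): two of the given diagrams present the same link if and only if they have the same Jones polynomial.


equivalence classes: {D1, D2} | {D3}
D1 (bracket A^-1 - A^3 + A^7 + A^15; 9 crossings at w = -1): V = -t^(-9/2) - t^(-5/2) + t^(-3/2) - t^(-1/2)
V(D2) = -t^(-9/2) - t^(-5/2) + t^(-3/2) - t^(-1/2)  [9 crossings, <D> = A^-7 - A^-3 + A + A^9, w = -3]
D3 (bracket A^-15 + 2A^-7 - A^-3 + A - A^5; 11 crossings at w = -7): V = t^(-13/2) - t^(-11/2) + t^(-9/2) - 2t^(-7/2) - t^(-3/2)
key observation: comparing 3 Jones polynomials yields 2 groups


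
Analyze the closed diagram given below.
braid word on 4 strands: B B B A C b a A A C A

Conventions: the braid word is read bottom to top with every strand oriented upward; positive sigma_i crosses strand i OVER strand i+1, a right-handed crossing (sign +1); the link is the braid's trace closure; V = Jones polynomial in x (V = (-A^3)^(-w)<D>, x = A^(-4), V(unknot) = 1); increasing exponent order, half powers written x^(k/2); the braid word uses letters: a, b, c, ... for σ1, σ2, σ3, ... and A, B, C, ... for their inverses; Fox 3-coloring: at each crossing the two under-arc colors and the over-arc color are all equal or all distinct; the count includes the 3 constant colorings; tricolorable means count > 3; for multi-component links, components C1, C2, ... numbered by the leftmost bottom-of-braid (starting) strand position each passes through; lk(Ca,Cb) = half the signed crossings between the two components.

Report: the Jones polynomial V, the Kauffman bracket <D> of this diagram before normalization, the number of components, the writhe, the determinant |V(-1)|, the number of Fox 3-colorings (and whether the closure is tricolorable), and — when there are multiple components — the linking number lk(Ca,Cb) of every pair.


V = x^-10 - 3x^-9 + 4x^-8 - 6x^-7 + 6x^-6 - 5x^-5 + 5x^-4 - 2x^-3 + x^-2
<D> = -A^-13 + 2A^-9 - 5A^-5 + 5A^-1 - 6A^3 + 6A^7 - 4A^11 + 3A^15 - A^19 (w = -7)
1 component over 11 crossings, w = -7
9 Fox colorings among 3^11, |V(-1)| = 33: tricolorable
why: inverse pairs cancel, leaving σ2⁻¹ σ2⁻¹ σ2⁻¹ σ1⁻¹ σ3⁻¹ σ2 σ1⁻¹ σ3⁻¹ σ1⁻¹


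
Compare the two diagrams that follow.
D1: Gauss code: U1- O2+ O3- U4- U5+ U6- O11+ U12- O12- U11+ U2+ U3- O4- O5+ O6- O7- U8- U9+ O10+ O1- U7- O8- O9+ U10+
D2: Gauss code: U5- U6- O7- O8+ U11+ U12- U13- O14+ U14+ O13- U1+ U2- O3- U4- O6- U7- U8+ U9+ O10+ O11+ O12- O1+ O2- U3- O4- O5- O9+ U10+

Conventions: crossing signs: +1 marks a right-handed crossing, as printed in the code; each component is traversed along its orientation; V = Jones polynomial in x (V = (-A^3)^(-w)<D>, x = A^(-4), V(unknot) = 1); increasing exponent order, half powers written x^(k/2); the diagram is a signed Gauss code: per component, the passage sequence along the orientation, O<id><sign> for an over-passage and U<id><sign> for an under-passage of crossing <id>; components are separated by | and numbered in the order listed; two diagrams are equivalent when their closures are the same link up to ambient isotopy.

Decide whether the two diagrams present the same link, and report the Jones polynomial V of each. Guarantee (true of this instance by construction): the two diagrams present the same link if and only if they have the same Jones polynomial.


equivalent: yes
D1 (bracket A^-6; 12 crossings at w = -2): V = 1
V(D2) = 1  (w -2, c 14, <D> = A^-6)
key observation: from 12 to 14 crossings by R-moves: one link, two diagrams


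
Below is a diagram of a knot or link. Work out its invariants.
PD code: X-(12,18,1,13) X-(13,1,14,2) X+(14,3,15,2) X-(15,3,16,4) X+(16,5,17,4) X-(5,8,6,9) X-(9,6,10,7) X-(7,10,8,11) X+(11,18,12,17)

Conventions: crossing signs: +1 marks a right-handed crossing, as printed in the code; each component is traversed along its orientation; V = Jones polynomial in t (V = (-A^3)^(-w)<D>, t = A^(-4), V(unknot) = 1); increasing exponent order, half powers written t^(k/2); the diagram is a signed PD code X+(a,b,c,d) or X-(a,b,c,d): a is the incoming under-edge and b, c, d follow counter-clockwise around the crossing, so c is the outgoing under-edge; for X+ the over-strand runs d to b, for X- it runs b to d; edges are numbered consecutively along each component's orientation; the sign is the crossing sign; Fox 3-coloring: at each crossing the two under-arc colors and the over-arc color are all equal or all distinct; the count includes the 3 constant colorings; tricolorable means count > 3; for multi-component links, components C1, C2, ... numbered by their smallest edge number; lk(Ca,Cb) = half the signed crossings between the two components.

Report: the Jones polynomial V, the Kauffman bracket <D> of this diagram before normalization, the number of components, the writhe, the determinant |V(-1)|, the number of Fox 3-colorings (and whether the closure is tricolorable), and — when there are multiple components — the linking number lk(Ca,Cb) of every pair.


Jones polynomial: V(t) = t^(-9/2) - t^(-5/2) - t^(-3/2) - t^(-1/2)
<D> = A^-7 + A^-3 + A - A^9; writhe -3
components 2, writhe -3 (9 crossings)
linking number lk(C1,C2) = 0
3-colorings: 27 of 3^9, det 0 — tricolorable
note: |V(-1)| = 0: so tricolorable, since 3 divides 0


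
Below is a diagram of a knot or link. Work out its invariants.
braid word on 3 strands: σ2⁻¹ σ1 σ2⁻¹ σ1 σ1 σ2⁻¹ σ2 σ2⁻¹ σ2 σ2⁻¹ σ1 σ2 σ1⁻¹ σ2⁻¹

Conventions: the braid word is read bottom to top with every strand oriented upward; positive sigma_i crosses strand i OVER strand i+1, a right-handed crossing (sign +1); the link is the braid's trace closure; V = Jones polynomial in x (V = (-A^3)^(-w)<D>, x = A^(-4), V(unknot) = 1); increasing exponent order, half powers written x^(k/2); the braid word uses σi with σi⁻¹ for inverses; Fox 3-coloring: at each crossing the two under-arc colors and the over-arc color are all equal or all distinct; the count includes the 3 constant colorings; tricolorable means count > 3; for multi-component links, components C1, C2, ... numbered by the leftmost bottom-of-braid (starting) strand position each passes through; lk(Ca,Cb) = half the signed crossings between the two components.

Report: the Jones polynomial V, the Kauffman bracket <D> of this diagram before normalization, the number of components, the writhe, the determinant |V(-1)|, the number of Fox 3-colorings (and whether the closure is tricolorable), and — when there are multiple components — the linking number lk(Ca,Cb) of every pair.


Jones polynomial: V(x) = x^-4 - 3x^-3 + 5x^-2 - 6x^-1 + 7 - 6x + 5x^2 - 3x^3 + x^4
<D> = A^-16 - 3A^-12 + 5A^-8 - 6A^-4 + 7 - 6A^4 + 5A^8 - 3A^12 + A^16; writhe 0
components 1, writhe 0 (14 crossings)
3-colorings: 3 of 3^14, det 37 — not tricolorable
note: V spans 8 powers of x: at least 8 crossings in any diagram


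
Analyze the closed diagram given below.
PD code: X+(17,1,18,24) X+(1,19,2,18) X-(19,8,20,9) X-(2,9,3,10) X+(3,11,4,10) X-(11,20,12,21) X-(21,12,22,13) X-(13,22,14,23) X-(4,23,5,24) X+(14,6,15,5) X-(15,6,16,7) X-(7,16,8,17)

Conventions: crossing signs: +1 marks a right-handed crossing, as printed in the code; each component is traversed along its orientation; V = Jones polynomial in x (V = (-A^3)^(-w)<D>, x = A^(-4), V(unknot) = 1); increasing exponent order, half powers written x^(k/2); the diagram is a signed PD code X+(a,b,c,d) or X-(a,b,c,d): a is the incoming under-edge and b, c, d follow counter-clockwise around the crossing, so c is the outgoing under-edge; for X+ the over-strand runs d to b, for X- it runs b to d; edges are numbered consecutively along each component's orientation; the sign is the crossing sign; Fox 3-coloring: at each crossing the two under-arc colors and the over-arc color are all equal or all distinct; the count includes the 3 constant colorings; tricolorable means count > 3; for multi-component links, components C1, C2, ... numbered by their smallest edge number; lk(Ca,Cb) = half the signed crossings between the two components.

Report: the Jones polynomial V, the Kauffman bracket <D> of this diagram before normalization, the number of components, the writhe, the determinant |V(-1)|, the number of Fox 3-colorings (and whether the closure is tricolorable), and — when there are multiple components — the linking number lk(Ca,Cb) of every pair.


V = -x^-4 + x^-3 + x^-1
<D> = A^-8 + 1 - A^4 (w = -4)
1 component over 12 crossings, w = -4
9 Fox colorings among 3^12, |V(-1)| = 3: tricolorable
why: V spans 3 powers of x: at least 3 crossings in any diagram


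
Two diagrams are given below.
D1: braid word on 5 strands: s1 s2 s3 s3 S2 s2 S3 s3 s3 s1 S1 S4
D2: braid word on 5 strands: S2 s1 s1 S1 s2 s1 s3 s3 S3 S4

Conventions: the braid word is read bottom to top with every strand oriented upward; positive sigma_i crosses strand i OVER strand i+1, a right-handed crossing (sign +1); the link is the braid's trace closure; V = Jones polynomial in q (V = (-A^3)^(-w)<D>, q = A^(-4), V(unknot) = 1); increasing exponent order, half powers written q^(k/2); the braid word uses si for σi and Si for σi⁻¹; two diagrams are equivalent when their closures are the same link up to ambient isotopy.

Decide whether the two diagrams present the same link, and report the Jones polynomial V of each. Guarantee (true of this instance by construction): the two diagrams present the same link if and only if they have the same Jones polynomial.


same link: no
V(D1) = q + q^3 - q^4  [12 crossings, <D> = -A^-4 + 1 + A^8, w = +4]
D2 (bracket A^6; 10 crossings at w = +2): V = 1
note: 2 values of V(q) split the 2 diagrams


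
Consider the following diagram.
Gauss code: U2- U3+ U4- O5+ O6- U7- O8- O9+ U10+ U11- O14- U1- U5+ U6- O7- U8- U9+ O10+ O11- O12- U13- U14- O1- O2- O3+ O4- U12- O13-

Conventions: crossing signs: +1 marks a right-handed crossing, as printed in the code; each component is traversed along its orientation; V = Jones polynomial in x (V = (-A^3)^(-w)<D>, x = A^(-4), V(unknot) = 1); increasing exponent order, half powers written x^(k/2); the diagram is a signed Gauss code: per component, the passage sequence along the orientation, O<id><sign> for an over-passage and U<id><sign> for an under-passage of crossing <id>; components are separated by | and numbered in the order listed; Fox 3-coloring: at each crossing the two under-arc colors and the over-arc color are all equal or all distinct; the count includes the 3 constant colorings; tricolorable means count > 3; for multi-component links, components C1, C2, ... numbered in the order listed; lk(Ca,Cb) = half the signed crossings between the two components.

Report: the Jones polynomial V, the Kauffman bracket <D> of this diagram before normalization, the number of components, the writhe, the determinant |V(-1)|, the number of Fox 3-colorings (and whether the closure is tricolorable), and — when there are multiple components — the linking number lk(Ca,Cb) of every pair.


V(x) = -x^-7 + x^-6 - x^-5 + x^-4 + x^-2
bracket: A^-10 + A^-2 - A^2 + A^6 - A^10, w = -6
1 component, writhe -6, over 14 crossings
det 5, colorings 3 of 3^14 — not tricolorable
observation: |V(-1)| = 5: so not tricolorable, since 3 does not divide 5


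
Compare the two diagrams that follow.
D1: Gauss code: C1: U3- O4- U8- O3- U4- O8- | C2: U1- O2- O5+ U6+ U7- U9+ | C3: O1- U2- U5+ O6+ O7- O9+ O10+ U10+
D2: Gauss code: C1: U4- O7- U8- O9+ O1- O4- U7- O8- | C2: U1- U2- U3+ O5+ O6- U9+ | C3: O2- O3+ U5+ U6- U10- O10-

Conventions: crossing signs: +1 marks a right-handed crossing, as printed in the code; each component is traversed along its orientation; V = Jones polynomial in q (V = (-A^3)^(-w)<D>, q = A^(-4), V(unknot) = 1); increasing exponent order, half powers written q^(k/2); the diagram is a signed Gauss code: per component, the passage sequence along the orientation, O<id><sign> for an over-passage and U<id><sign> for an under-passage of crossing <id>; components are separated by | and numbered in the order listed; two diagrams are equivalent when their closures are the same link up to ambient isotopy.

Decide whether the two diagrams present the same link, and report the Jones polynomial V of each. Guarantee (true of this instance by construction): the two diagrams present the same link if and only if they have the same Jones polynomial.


equivalent: yes
V(D1) = -q^-5 - q^-4 + q^-3 + 2q^-2 + 2q^-1 + 1  (w -2, c 10, <D> = A^-6 + 2A^-2 + 2A^2 + A^6 - A^10 - A^14)
V(D2) = -q^-5 - q^-4 + q^-3 + 2q^-2 + 2q^-1 + 1  (w -4, c 10, <D> = A^-12 + 2A^-8 + 2A^-4 + 1 - A^4 - A^8)
why: from 10 to 10 crossings by R-moves: one link, two diagrams


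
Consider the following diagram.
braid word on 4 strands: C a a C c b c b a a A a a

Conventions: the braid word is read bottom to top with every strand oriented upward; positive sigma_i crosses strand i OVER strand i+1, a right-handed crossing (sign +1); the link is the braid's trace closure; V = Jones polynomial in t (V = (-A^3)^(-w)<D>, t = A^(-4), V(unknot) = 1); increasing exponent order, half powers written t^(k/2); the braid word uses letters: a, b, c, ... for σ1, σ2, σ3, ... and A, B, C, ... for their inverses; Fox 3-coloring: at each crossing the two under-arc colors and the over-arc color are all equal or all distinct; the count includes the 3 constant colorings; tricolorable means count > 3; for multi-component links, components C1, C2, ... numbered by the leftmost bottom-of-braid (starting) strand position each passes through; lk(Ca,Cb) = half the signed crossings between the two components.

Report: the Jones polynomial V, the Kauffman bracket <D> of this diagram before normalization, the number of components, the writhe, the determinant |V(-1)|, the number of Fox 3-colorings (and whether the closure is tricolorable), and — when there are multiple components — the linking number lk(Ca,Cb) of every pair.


V = t^2 + t^4 - t^5 + t^6 - t^7
<D> = A^-7 - A^-3 + A - A^5 - A^13 (w = +7)
1 component over 13 crossings, w = +7
3 Fox colorings among 3^13, |V(-1)| = 5: not tricolorable
why: w = +7 (over 13 crossings) is diagram-only; (-A^3)^(-7) removes it from V


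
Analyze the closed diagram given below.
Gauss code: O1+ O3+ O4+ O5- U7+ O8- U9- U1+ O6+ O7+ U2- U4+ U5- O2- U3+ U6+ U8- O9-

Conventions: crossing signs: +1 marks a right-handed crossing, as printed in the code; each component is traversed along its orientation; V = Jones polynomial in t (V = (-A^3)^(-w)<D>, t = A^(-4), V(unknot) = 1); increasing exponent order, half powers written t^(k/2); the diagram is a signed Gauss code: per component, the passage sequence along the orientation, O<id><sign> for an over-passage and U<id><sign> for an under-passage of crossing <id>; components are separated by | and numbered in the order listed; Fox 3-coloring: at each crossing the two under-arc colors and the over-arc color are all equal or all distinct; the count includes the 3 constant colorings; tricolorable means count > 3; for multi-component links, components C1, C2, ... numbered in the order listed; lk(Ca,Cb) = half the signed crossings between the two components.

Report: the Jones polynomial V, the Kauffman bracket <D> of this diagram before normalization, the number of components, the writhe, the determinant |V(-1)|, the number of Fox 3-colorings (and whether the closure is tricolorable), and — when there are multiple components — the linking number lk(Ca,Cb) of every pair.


V(t) = 1
bracket: -A^3, w = +1
1 component, writhe +1, over 9 crossings
det 1, colorings 3 of 3^9 — not tricolorable
observation: det 1 = |V(-1)|; not divisible by 3, so not tricolorable


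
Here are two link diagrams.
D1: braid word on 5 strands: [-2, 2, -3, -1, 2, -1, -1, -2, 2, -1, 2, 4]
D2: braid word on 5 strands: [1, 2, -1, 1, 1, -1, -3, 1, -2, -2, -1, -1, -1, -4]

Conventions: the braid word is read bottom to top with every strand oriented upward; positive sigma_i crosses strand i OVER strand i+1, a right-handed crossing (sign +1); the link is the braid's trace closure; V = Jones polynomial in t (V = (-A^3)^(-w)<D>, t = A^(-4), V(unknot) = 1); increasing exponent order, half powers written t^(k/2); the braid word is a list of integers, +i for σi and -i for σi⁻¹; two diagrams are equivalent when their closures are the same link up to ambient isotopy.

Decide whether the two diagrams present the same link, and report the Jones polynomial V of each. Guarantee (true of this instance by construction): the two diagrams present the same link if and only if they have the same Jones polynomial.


same link: no
V(D1) = t^-5 - 2t^-4 + 2t^-3 - 2t^-2 + 2t^-1 - 1 + t  [12 crossings, <D> = A^-10 - A^-6 + 2A^-2 - 2A^2 + 2A^6 - 2A^10 + A^14, w = -2]
V(D2) = -t^-4 + t^-3 + t^-1  [14 crossings, <D> = A^-8 + 1 - A^4, w = -4]
insight: 2 values of V(t) split the 2 diagrams


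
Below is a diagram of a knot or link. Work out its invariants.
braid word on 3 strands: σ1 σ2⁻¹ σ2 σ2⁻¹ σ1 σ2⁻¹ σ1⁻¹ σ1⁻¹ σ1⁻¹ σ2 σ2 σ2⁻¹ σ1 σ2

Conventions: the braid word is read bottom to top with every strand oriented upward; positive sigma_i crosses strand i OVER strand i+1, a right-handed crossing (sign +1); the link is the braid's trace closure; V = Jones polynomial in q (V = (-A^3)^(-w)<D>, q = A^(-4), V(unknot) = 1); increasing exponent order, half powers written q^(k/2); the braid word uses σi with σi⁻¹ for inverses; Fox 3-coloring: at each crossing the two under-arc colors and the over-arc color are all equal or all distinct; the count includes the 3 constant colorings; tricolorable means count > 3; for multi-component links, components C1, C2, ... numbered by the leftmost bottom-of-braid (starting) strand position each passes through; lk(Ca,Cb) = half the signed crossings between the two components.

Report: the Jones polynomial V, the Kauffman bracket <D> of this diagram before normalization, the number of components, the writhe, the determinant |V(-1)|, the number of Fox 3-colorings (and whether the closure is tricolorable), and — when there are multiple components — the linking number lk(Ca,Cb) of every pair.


Jones polynomial: V(q) = -q^-3 + 2q^-2 - 2q^-1 + 3 - 2q + 2q^2 - q^3
<D> = -A^-12 + 2A^-8 - 2A^-4 + 3 - 2A^4 + 2A^8 - A^12; writhe 0
components 1, writhe 0 (14 crossings)
3-colorings: 3 of 3^14, det 13 — not tricolorable
note: the word shrinks to σ1 σ2⁻¹ σ1 σ2⁻¹ σ1⁻¹ σ1⁻¹ σ1⁻¹ σ2 σ1 σ2 after cancelling


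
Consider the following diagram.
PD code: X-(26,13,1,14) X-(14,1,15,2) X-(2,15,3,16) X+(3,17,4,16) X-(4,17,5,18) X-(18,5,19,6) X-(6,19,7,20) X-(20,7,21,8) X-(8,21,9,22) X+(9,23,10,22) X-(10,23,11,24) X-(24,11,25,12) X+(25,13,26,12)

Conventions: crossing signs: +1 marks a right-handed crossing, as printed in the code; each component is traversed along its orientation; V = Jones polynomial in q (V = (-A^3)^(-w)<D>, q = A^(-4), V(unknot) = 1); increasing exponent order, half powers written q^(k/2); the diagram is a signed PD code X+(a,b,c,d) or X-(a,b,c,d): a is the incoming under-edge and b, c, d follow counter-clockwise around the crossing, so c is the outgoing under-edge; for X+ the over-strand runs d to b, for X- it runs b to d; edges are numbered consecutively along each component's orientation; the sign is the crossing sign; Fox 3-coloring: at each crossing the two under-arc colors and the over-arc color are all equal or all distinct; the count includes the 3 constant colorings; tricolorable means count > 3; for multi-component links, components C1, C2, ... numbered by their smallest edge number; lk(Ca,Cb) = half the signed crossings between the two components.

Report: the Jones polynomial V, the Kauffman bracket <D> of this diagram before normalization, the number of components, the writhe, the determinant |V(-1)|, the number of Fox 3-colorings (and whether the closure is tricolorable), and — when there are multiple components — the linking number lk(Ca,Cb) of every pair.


V = -q^-10 + q^-9 - q^-8 + q^-7 - q^-6 + q^-5 + q^-3
<D> = -A^-9 - A^-1 + A^3 - A^7 + A^11 - A^15 + A^19 (w = -7)
1 component over 13 crossings, w = -7
3 Fox colorings among 3^13, |V(-1)| = 7: not tricolorable
why: w = -7 shifts under R1 moves; the (-A^3)^(7) factor cancels that in V


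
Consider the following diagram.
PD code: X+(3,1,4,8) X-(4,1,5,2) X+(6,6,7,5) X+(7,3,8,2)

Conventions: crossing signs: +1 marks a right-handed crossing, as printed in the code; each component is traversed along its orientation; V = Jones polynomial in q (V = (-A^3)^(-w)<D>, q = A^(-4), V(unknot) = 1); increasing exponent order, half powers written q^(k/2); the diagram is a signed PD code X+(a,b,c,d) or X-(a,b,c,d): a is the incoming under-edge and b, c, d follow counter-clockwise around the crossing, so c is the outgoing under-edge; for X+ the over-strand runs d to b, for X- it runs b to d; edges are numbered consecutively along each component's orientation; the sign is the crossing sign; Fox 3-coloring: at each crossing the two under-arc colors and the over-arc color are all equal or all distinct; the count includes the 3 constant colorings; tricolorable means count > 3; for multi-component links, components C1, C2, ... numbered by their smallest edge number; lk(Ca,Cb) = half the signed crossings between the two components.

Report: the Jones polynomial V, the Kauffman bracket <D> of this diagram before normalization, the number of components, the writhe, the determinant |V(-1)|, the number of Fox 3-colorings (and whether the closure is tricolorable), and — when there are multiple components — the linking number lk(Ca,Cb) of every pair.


V = 1
<D> = A^6 (w = +2)
1 component over 4 crossings, w = +2
3 Fox colorings among 3^4, |V(-1)| = 1: not tricolorable
why: w = +2 (over 4 crossings) is diagram-only; (-A^3)^(-2) removes it from V


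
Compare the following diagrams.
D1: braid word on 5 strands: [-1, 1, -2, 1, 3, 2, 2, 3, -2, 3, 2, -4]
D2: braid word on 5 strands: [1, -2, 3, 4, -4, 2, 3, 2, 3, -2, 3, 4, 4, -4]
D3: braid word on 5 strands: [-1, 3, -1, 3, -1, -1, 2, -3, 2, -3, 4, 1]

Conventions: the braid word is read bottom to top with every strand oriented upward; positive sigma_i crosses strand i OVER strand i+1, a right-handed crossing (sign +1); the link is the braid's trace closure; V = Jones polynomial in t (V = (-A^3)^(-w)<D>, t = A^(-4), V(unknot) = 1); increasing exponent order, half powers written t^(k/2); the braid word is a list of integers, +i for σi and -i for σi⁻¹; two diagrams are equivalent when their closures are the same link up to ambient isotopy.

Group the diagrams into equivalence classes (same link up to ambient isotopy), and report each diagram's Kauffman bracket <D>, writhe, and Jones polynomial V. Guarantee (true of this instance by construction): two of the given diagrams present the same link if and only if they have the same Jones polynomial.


classes: {D1, D2} | {D3}
V(D1) = t - t^2 + 2t^3 - t^4 + t^5 - t^6  [12 crossings, <D> = -A^-12 + A^-8 - A^-4 + 2 - A^4 + A^8, w = +4]
V(D2) = t - t^2 + 2t^3 - t^4 + t^5 - t^6  (w +6, c 14, <D> = -A^-6 + A^-2 - A^2 + 2A^6 - A^10 + A^14)
V(D3) = -t^-4 + t^-3 + t^-1  [12 crossings, <D> = A^4 + A^12 - A^16, w = 0]
note: 2 values of V(t) split the 3 diagrams
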